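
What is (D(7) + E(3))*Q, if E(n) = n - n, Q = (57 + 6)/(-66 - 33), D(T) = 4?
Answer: -28/11 ≈ -2.5455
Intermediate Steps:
Q = -7/11 (Q = 63/(-99) = 63*(-1/99) = -7/11 ≈ -0.63636)
E(n) = 0
(D(7) + E(3))*Q = (4 + 0)*(-7/11) = 4*(-7/11) = -28/11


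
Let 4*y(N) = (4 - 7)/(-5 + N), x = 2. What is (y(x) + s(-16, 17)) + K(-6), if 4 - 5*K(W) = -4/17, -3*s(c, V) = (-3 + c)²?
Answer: -121621/1020 ≈ -119.24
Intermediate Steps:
s(c, V) = -(-3 + c)²/3
K(W) = 72/85 (K(W) = ⅘ - (-4)/(5*17) = ⅘ - ⅕*(-4/17) = ⅘ + 4/85 = 72/85)
y(N) = -3/(4*(-5 + N)) (y(N) = ((4 - 7)/(-5 + N))/4 = (-3/(-5 + N))/4 = -3/(4*(-5 + N)))
(y(x) + s(-16, 17)) + K(-6) = (-3/(-20 + 4*2) - (-3 - 16)²/3) + 72/85 = (-3/(-20 + 8) - ⅓*(-19)²) + 72/85 = (-3/(-12) - ⅓*361) + 72/85 = (-3*(-1/12) - 361/3) + 72/85 = (¼ - 361/3) + 72/85 = -1441/12 + 72/85 = -121621/1020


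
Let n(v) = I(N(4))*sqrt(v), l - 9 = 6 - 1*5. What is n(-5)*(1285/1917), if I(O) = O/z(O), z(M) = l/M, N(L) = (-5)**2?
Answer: 160625*I*sqrt(5)/3834 ≈ 93.68*I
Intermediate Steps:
l = 10 (l = 9 + (6 - 1*5) = 9 + (6 - 5) = 9 + 1 = 10)
N(L) = 25
z(M) = 10/M
I(O) = O**2/10 (I(O) = O/((10/O)) = O*(O/10) = O**2/10)
n(v) = 125*sqrt(v)/2 (n(v) = ((1/10)*25**2)*sqrt(v) = ((1/10)*625)*sqrt(v) = 125*sqrt(v)/2)
n(-5)*(1285/1917) = (125*sqrt(-5)/2)*(1285/1917) = (125*(I*sqrt(5))/2)*(1285*(1/1917)) = (125*I*sqrt(5)/2)*(1285/1917) = 160625*I*sqrt(5)/3834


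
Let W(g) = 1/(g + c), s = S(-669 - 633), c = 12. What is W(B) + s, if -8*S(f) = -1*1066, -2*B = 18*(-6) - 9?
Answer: 75161/564 ≈ 133.26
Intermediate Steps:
B = 117/2 (B = -(18*(-6) - 9)/2 = -(-108 - 9)/2 = -½*(-117) = 117/2 ≈ 58.500)
S(f) = 533/4 (S(f) = -(-1)*1066/8 = -⅛*(-1066) = 533/4)
s = 533/4 ≈ 133.25
W(g) = 1/(12 + g) (W(g) = 1/(g + 12) = 1/(12 + g))
W(B) + s = 1/(12 + 117/2) + 533/4 = 1/(141/2) + 533/4 = 2/141 + 533/4 = 75161/564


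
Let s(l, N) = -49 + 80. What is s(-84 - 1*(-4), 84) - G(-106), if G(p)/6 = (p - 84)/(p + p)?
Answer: 1358/53 ≈ 25.623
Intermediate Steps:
G(p) = 3*(-84 + p)/p (G(p) = 6*((p - 84)/(p + p)) = 6*((-84 + p)/((2*p))) = 6*((-84 + p)*(1/(2*p))) = 6*((-84 + p)/(2*p)) = 3*(-84 + p)/p)
s(l, N) = 31
s(-84 - 1*(-4), 84) - G(-106) = 31 - (3 - 252/(-106)) = 31 - (3 - 252*(-1/106)) = 31 - (3 + 126/53) = 31 - 1*285/53 = 31 - 285/53 = 1358/53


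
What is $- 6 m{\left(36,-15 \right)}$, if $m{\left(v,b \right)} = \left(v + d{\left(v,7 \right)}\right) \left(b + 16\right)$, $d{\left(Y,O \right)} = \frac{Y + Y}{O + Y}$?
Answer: $- \frac{9720}{43} \approx -226.05$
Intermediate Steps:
$d{\left(Y,O \right)} = \frac{2 Y}{O + Y}$
$m{\left(v,b \right)} = \left(16 + b\right) \left(v + \frac{2 v}{7 + v}\right)$ ($m{\left(v,b \right)} = \left(v + \frac{2 v}{7 + v}\right) \left(b + 16\right) = \left(v + \frac{2 v}{7 + v}\right) \left(16 + b\right) = \left(16 + b\right) \left(v + \frac{2 v}{7 + v}\right)$)
$- 6 m{\left(36,-15 \right)} = - 6 \frac{36 \left(32 + 2 \left(-15\right) + \left(7 + 36\right) \left(16 - 15\right)\right)}{7 + 36} = - 6 \frac{36 \left(32 - 30 + 43 \cdot 1\right)}{43} = - 6 \cdot 36 \cdot \frac{1}{43} \left(32 - 30 + 43\right) = - 6 \cdot 36 \cdot \frac{1}{43} \cdot 45 = \left(-6\right) \frac{1620}{43} = - \frac{9720}{43}$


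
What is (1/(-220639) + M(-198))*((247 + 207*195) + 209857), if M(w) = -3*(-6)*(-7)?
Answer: -6963167191535/220639 ≈ -3.1559e+7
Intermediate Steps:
M(w) = -126 (M(w) = 18*(-7) = -126)
(1/(-220639) + M(-198))*((247 + 207*195) + 209857) = (1/(-220639) - 126)*((247 + 207*195) + 209857) = (-1/220639 - 126)*((247 + 40365) + 209857) = -27800515*(40612 + 209857)/220639 = -27800515/220639*250469 = -6963167191535/220639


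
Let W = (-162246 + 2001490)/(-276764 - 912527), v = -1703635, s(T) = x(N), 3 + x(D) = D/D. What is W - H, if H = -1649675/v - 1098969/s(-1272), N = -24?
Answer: -23438429613978141/42655111006 ≈ -5.4949e+5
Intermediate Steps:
x(D) = -2 (x(D) = -3 + D/D = -3 + 1 = -2)
s(T) = -2
W = -1839244/1189291 (W = 1839244/(-1189291) = 1839244*(-1/1189291) = -1839244/1189291 ≈ -1.5465)
H = 19707845807/35866 (H = -1649675/(-1703635) - 1098969/(-2) = -1649675*(-1/1703635) - 1098969*(-½) = 17365/17933 + 1098969/2 = 19707845807/35866 ≈ 5.4949e+5)
W - H = -1839244/1189291 - 1*19707845807/35866 = -1839244/1189291 - 19707845807/35866 = -23438429613978141/42655111006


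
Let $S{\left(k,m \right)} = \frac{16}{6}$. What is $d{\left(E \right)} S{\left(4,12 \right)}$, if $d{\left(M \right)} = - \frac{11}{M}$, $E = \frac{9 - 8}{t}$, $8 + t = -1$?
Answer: $264$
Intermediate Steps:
$S{\left(k,m \right)} = \frac{8}{3}$ ($S{\left(k,m \right)} = 16 \cdot \frac{1}{6} = \frac{8}{3}$)
$t = -9$ ($t = -8 - 1 = -9$)
$E = - \frac{1}{9}$ ($E = \frac{9 - 8}{-9} = \left(9 - 8\right) \left(- \frac{1}{9}\right) = 1 \left(- \frac{1}{9}\right) = - \frac{1}{9} \approx -0.11111$)
$d{\left(E \right)} S{\left(4,12 \right)} = - \frac{11}{- \frac{1}{9}} \cdot \frac{8}{3} = \left(-11\right) \left(-9\right) \frac{8}{3} = 99 \cdot \frac{8}{3} = 264$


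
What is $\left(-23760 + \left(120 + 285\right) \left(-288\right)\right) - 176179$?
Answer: $-316579$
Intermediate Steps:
$\left(-23760 + \left(120 + 285\right) \left(-288\right)\right) - 176179 = \left(-23760 + 405 \left(-288\right)\right) - 176179 = \left(-23760 - 116640\right) - 176179 = -140400 - 176179 = -316579$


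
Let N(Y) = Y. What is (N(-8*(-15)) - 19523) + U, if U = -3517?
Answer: -22920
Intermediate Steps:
(N(-8*(-15)) - 19523) + U = (-8*(-15) - 19523) - 3517 = (120 - 19523) - 3517 = -19403 - 3517 = -22920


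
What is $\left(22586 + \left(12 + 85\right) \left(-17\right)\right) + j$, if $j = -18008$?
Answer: $2929$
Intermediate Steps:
$\left(22586 + \left(12 + 85\right) \left(-17\right)\right) + j = \left(22586 + \left(12 + 85\right) \left(-17\right)\right) - 18008 = \left(22586 + 97 \left(-17\right)\right) - 18008 = \left(22586 - 1649\right) - 18008 = 20937 - 18008 = 2929$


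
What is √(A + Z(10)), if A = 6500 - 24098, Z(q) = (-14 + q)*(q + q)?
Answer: I*√17678 ≈ 132.96*I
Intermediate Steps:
Z(q) = 2*q*(-14 + q) (Z(q) = (-14 + q)*(2*q) = 2*q*(-14 + q))
A = -17598
√(A + Z(10)) = √(-17598 + 2*10*(-14 + 10)) = √(-17598 + 2*10*(-4)) = √(-17598 - 80) = √(-17678) = I*√17678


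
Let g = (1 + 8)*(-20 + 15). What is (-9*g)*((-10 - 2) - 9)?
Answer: -8505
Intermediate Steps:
g = -45 (g = 9*(-5) = -45)
(-9*g)*((-10 - 2) - 9) = (-9*(-45))*((-10 - 2) - 9) = 405*(-12 - 9) = 405*(-21) = -8505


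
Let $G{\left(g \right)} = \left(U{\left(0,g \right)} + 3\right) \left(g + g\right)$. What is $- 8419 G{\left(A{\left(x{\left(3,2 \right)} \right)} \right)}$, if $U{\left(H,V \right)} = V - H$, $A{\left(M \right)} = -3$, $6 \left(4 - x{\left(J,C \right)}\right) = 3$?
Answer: $0$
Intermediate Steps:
$x{\left(J,C \right)} = \frac{7}{2}$ ($x{\left(J,C \right)} = 4 - \frac{1}{2} = \frac{7}{2}$)
$G{\left(g \right)} = 2 g \left(3 + g\right)$ ($G{\left(g \right)} = \left(\left(g - 0\right) + 3\right) \left(g + g\right) = \left(\left(g + 0\right) + 3\right) 2 g = \left(g + 3\right) 2 g = \left(3 + g\right) 2 g = 2 g \left(3 + g\right)$)
$- 8419 G{\left(A{\left(x{\left(3,2 \right)} \right)} \right)} = - 8419 \cdot 2 \left(-3\right) \left(3 - 3\right) = - 8419 \cdot 2 \left(-3\right) 0 = \left(-8419\right) 0 = 0$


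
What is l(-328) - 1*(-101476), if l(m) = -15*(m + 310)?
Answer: 101746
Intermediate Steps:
l(m) = -4650 - 15*m (l(m) = -15*(310 + m) = -4650 - 15*m)
l(-328) - 1*(-101476) = (-4650 - 15*(-328)) - 1*(-101476) = (-4650 + 4920) + 101476 = 270 + 101476 = 101746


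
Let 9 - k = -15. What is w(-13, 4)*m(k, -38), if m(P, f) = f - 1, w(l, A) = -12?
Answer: 468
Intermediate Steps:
k = 24 (k = 9 - 1*(-15) = 9 + 15 = 24)
m(P, f) = -1 + f
w(-13, 4)*m(k, -38) = -12*(-1 - 38) = -12*(-39) = 468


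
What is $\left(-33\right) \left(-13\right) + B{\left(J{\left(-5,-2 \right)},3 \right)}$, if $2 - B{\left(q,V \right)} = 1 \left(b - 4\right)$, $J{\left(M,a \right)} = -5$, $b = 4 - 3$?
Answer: $434$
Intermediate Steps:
$b = 1$ ($b = 4 - 3 = 1$)
$B{\left(q,V \right)} = 5$ ($B{\left(q,V \right)} = 2 - 1 \left(1 - 4\right) = 2 - 1 \left(-3\right) = 2 - -3 = 2 + 3 = 5$)
$\left(-33\right) \left(-13\right) + B{\left(J{\left(-5,-2 \right)},3 \right)} = \left(-33\right) \left(-13\right) + 5 = 429 + 5 = 434$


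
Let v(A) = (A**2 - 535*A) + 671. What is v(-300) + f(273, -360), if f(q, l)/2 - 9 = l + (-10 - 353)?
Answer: 249743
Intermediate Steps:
f(q, l) = -708 + 2*l (f(q, l) = 18 + 2*(l + (-10 - 353)) = 18 + 2*(l - 363) = 18 + 2*(-363 + l) = 18 + (-726 + 2*l) = -708 + 2*l)
v(A) = 671 + A**2 - 535*A
v(-300) + f(273, -360) = (671 + (-300)**2 - 535*(-300)) + (-708 + 2*(-360)) = (671 + 90000 + 160500) + (-708 - 720) = 251171 - 1428 = 249743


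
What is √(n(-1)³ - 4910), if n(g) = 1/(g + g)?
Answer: I*√78562/4 ≈ 70.072*I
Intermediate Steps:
n(g) = 1/(2*g)
√(n(-1)³ - 4910) = √(((½)/(-1))³ - 4910) = √(((½)*(-1))³ - 4910) = √((-½)³ - 4910) = √(-⅛ - 4910) = √(-39281/8) = I*√78562/4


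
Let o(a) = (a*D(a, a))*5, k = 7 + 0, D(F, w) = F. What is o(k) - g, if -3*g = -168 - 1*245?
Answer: 322/3 ≈ 107.33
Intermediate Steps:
g = 413/3 (g = -(-168 - 1*245)/3 = -(-168 - 245)/3 = -⅓*(-413) = 413/3 ≈ 137.67)
k = 7
o(a) = 5*a² (o(a) = (a*a)*5 = a²*5 = 5*a²)
o(k) - g = 5*7² - 1*413/3 = 5*49 - 413/3 = 245 - 413/3 = 322/3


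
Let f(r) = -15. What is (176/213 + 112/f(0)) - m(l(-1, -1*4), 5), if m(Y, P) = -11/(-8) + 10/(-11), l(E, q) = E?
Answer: -666001/93720 ≈ -7.1063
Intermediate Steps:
m(Y, P) = 41/88 (m(Y, P) = -11*(-⅛) + 10*(-1/11) = 11/8 - 10/11 = 41/88)
(176/213 + 112/f(0)) - m(l(-1, -1*4), 5) = (176/213 + 112/(-15)) - 1*41/88 = (176*(1/213) + 112*(-1/15)) - 41/88 = (176/213 - 112/15) - 41/88 = -7072/1065 - 41/88 = -666001/93720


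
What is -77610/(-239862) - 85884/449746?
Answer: 1192039921/8989747921 ≈ 0.13260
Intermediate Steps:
-77610/(-239862) - 85884/449746 = -77610*(-1/239862) - 85884*1/449746 = 12935/39977 - 42942/224873 = 1192039921/8989747921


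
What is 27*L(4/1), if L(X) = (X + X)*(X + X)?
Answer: 1728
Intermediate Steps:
L(X) = 4*X**2 (L(X) = (2*X)*(2*X) = 4*X**2)
27*L(4/1) = 27*(4*(4/1)**2) = 27*(4*(1*4)**2) = 27*(4*4**2) = 27*(4*16) = 27*64 = 1728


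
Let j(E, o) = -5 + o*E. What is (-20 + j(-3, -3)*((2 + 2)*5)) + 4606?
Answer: 4666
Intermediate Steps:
j(E, o) = -5 + E*o
(-20 + j(-3, -3)*((2 + 2)*5)) + 4606 = (-20 + (-5 - 3*(-3))*((2 + 2)*5)) + 4606 = (-20 + (-5 + 9)*(4*5)) + 4606 = (-20 + 4*20) + 4606 = (-20 + 80) + 4606 = 60 + 4606 = 4666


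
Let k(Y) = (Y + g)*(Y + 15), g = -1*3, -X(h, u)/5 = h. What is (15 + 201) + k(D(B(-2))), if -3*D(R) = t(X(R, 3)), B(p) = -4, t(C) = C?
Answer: 1219/9 ≈ 135.44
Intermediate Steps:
X(h, u) = -5*h
g = -3
D(R) = 5*R/3 (D(R) = -(-5)*R/3 = 5*R/3)
k(Y) = (-3 + Y)*(15 + Y) (k(Y) = (Y - 3)*(Y + 15) = (-3 + Y)*(15 + Y))
(15 + 201) + k(D(B(-2))) = (15 + 201) + (-45 + ((5/3)*(-4))² + 12*((5/3)*(-4))) = 216 + (-45 + (-20/3)² + 12*(-20/3)) = 216 + (-45 + 400/9 - 80) = 216 - 725/9 = 1219/9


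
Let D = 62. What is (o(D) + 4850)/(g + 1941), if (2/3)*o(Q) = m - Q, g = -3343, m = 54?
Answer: -2419/701 ≈ -3.4508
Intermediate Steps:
o(Q) = 81 - 3*Q/2 (o(Q) = 3*(54 - Q)/2 = 81 - 3*Q/2)
(o(D) + 4850)/(g + 1941) = ((81 - 3/2*62) + 4850)/(-3343 + 1941) = ((81 - 93) + 4850)/(-1402) = (-12 + 4850)*(-1/1402) = 4838*(-1/1402) = -2419/701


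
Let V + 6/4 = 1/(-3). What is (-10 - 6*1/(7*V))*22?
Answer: -1468/7 ≈ -209.71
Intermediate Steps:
V = -11/6 (V = -3/2 + 1/(-3) = -3/2 - 1/3 = -11/6 ≈ -1.8333)
(-10 - 6*1/(7*V))*22 = (-10 - 6/(7*(-11/6)))*22 = (-10 - 6/(-77/6))*22 = (-10 - 6*(-6/77))*22 = (-10 + 36/77)*22 = -734/77*22 = -1468/7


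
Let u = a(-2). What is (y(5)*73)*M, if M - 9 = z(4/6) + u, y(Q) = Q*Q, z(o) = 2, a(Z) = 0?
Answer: 20075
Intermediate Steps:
u = 0
y(Q) = Q²
M = 11 (M = 9 + (2 + 0) = 9 + 2 = 11)
(y(5)*73)*M = (5²*73)*11 = (25*73)*11 = 1825*11 = 20075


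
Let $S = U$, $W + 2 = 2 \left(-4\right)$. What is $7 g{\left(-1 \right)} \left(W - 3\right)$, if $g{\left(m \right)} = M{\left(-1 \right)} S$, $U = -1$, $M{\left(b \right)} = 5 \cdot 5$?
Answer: $2275$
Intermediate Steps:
$M{\left(b \right)} = 25$
$W = -10$ ($W = -2 + 2 \left(-4\right) = -2 - 8 = -10$)
$S = -1$
$g{\left(m \right)} = -25$ ($g{\left(m \right)} = 25 \left(-1\right) = -25$)
$7 g{\left(-1 \right)} \left(W - 3\right) = 7 \left(-25\right) \left(-10 - 3\right) = - 175 \left(-10 - 3\right) = \left(-175\right) \left(-13\right) = 2275$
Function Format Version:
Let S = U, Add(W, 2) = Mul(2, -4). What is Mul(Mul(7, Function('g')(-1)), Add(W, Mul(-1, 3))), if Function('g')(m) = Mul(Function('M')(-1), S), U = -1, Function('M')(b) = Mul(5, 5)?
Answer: 2275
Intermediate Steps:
Function('M')(b) = 25
W = -10 (W = Add(-2, Mul(2, -4)) = Add(-2, -8) = -10)
S = -1
Function('g')(m) = -25 (Function('g')(m) = Mul(25, -1) = -25)
Mul(Mul(7, Function('g')(-1)), Add(W, Mul(-1, 3))) = Mul(Mul(7, -25), Add(-10, Mul(-1, 3))) = Mul(-175, Add(-10, -3)) = Mul(-175, -13) = 2275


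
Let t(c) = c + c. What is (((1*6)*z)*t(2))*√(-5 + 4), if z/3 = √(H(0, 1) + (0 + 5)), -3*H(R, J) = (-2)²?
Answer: 24*I*√33 ≈ 137.87*I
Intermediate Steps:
H(R, J) = -4/3 (H(R, J) = -⅓*(-2)² = -⅓*4 = -4/3)
t(c) = 2*c
z = √33 (z = 3*√(-4/3 + (0 + 5)) = 3*√(-4/3 + 5) = 3*√(11/3) = 3*(√33/3) = √33 ≈ 5.7446)
(((1*6)*z)*t(2))*√(-5 + 4) = (((1*6)*√33)*(2*2))*√(-5 + 4) = ((6*√33)*4)*√(-1) = (24*√33)*I = 24*I*√33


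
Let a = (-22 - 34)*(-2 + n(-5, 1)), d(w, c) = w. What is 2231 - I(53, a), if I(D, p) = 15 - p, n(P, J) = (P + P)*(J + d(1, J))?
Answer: 3448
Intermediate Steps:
n(P, J) = 2*P*(1 + J) (n(P, J) = (P + P)*(J + 1) = (2*P)*(1 + J) = 2*P*(1 + J))
a = 1232 (a = (-22 - 34)*(-2 + 2*(-5)*(1 + 1)) = -56*(-2 + 2*(-5)*2) = -56*(-2 - 20) = -56*(-22) = 1232)
2231 - I(53, a) = 2231 - (15 - 1*1232) = 2231 - (15 - 1232) = 2231 - 1*(-1217) = 2231 + 1217 = 3448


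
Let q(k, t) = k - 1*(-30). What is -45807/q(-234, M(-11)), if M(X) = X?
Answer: 15269/68 ≈ 224.54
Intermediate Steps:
q(k, t) = 30 + k (q(k, t) = k + 30 = 30 + k)
-45807/q(-234, M(-11)) = -45807/(30 - 234) = -45807/(-204) = -45807*(-1/204) = 15269/68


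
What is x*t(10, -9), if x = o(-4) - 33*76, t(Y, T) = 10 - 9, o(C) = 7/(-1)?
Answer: -2515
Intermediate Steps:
o(C) = -7 (o(C) = 7*(-1) = -7)
t(Y, T) = 1
x = -2515 (x = -7 - 33*76 = -7 - 2508 = -2515)
x*t(10, -9) = -2515*1 = -2515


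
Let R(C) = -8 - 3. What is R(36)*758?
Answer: -8338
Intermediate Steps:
R(C) = -11
R(36)*758 = -11*758 = -8338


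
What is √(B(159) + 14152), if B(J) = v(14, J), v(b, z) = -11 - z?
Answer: √13982 ≈ 118.25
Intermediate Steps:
B(J) = -11 - J
√(B(159) + 14152) = √((-11 - 1*159) + 14152) = √((-11 - 159) + 14152) = √(-170 + 14152) = √13982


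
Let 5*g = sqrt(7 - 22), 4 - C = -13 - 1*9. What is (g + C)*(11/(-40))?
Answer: -143/20 - 11*I*sqrt(15)/200 ≈ -7.15 - 0.21301*I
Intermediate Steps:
C = 26 (C = 4 - (-13 - 1*9) = 4 - (-13 - 9) = 4 - 1*(-22) = 4 + 22 = 26)
g = I*sqrt(15)/5 (g = sqrt(7 - 22)/5 = sqrt(-15)/5 = (I*sqrt(15))/5 = I*sqrt(15)/5 ≈ 0.7746*I)
(g + C)*(11/(-40)) = (I*sqrt(15)/5 + 26)*(11/(-40)) = (26 + I*sqrt(15)/5)*(11*(-1/40)) = (26 + I*sqrt(15)/5)*(-11/40) = -143/20 - 11*I*sqrt(15)/200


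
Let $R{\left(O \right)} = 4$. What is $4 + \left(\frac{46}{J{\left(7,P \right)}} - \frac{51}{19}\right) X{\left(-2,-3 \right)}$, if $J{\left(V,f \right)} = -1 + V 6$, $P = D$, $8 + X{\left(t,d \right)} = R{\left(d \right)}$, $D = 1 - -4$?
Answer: $\frac{7984}{779} \approx 10.249$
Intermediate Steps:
$D = 5$ ($D = 1 + 4 = 5$)
$X{\left(t,d \right)} = -4$ ($X{\left(t,d \right)} = -8 + 4 = -4$)
$P = 5$
$J{\left(V,f \right)} = -1 + 6 V$
$4 + \left(\frac{46}{J{\left(7,P \right)}} - \frac{51}{19}\right) X{\left(-2,-3 \right)} = 4 + \left(\frac{46}{-1 + 6 \cdot 7} - \frac{51}{19}\right) \left(-4\right) = 4 + \left(\frac{46}{-1 + 42} - \frac{51}{19}\right) \left(-4\right) = 4 + \left(\frac{46}{41} - \frac{51}{19}\right) \left(-4\right) = 4 - - \frac{4868}{779} = 4 + \frac{4868}{779} = \frac{7984}{779}$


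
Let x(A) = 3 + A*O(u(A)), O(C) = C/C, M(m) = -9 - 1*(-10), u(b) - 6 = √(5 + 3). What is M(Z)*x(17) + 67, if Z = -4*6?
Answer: 87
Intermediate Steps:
Z = -24
u(b) = 6 + 2*√2 (u(b) = 6 + √(5 + 3) = 6 + √8 = 6 + 2*√2)
M(m) = 1 (M(m) = -9 + 10 = 1)
O(C) = 1
x(A) = 3 + A (x(A) = 3 + A*1 = 3 + A)
M(Z)*x(17) + 67 = 1*(3 + 17) + 67 = 1*20 + 67 = 20 + 67 = 87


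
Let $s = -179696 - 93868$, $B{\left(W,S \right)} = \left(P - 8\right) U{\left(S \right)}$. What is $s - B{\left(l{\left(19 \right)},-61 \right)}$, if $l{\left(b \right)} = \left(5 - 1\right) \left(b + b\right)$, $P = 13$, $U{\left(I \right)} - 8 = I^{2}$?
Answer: $-292209$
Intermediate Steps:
$U{\left(I \right)} = 8 + I^{2}$
$l{\left(b \right)} = 8 b$ ($l{\left(b \right)} = 4 \cdot 2 b = 8 b$)
$B{\left(W,S \right)} = 40 + 5 S^{2}$ ($B{\left(W,S \right)} = \left(13 - 8\right) \left(8 + S^{2}\right) = 5 \left(8 + S^{2}\right) = 40 + 5 S^{2}$)
$s = -273564$ ($s = -179696 - 93868 = -273564$)
$s - B{\left(l{\left(19 \right)},-61 \right)} = -273564 - \left(40 + 5 \left(-61\right)^{2}\right) = -273564 - \left(40 + 5 \cdot 3721\right) = -273564 - \left(40 + 18605\right) = -273564 - 18645 = -292209$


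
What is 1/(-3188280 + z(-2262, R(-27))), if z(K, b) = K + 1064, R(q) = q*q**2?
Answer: -1/3189478 ≈ -3.1353e-7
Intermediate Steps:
R(q) = q**3
z(K, b) = 1064 + K
1/(-3188280 + z(-2262, R(-27))) = 1/(-3188280 + (1064 - 2262)) = 1/(-3188280 - 1198) = 1/(-3189478) = -1/3189478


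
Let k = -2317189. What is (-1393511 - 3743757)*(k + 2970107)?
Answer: -3354214748024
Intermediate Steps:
(-1393511 - 3743757)*(k + 2970107) = (-1393511 - 3743757)*(-2317189 + 2970107) = -5137268*652918 = -3354214748024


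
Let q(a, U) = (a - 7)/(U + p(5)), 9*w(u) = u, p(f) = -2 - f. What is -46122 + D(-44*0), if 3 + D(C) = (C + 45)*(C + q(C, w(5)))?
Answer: -2672415/58 ≈ -46076.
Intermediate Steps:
w(u) = u/9
q(a, U) = (-7 + a)/(-7 + U) (q(a, U) = (a - 7)/(U + (-2 - 1*5)) = (-7 + a)/(U + (-2 - 5)) = (-7 + a)/(U - 7) = (-7 + a)/(-7 + U))
D(C) = -3 + (45 + C)*(63/58 + 49*C/58) (D(C) = -3 + (C + 45)*(C + (-7 + C)/(-7 + (1/9)*5)) = -3 + (45 + C)*(C + (-7 + C)/(-7 + 5/9)) = -3 + (45 + C)*(C + (-7 + C)/(-58/9)) = -3 + (45 + C)*(C - 9*(-7 + C)/58) = -3 + (45 + C)*(C + (63/58 - 9*C/58)) = -3 + (45 + C)*(63/58 + 49*C/58))
-46122 + D(-44*0) = -46122 + (2661/58 + 49*(-44*0)**2/58 + 1134*(-44*0)/29) = -46122 + (2661/58 + (49/58)*0**2 + (1134/29)*0) = -46122 + (2661/58 + (49/58)*0 + 0) = -46122 + (2661/58 + 0 + 0) = -46122 + 2661/58 = -2672415/58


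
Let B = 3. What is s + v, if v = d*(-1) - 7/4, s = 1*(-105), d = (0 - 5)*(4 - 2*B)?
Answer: -467/4 ≈ -116.75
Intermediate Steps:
d = 10 (d = (0 - 5)*(4 - 2*3) = -5*(4 - 6) = -5*(-2) = 10)
s = -105
v = -47/4 (v = 10*(-1) - 7/4 = -10 - 7*¼ = -10 - 7/4 = -47/4 ≈ -11.750)
s + v = -105 - 47/4 = -467/4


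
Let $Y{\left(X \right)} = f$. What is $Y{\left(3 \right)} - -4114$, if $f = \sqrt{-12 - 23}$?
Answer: $4114 + i \sqrt{35} \approx 4114.0 + 5.9161 i$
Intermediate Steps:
$f = i \sqrt{35}$ ($f = \sqrt{-35} = i \sqrt{35} \approx 5.9161 i$)
$Y{\left(X \right)} = i \sqrt{35}$
$Y{\left(3 \right)} - -4114 = i \sqrt{35} - -4114 = i \sqrt{35} + 4114 = 4114 + i \sqrt{35}$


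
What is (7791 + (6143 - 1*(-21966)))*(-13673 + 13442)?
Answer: -8292900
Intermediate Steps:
(7791 + (6143 - 1*(-21966)))*(-13673 + 13442) = (7791 + (6143 + 21966))*(-231) = (7791 + 28109)*(-231) = 35900*(-231) = -8292900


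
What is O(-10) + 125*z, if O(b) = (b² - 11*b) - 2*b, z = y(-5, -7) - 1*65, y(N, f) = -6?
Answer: -8645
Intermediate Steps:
z = -71 (z = -6 - 1*65 = -6 - 65 = -71)
O(b) = b² - 13*b
O(-10) + 125*z = -10*(-13 - 10) + 125*(-71) = -10*(-23) - 8875 = 230 - 8875 = -8645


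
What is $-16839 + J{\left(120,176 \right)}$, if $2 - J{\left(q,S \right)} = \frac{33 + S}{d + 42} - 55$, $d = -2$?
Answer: $- \frac{671489}{40} \approx -16787.0$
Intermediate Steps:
$J{\left(q,S \right)} = \frac{2247}{40} - \frac{S}{40}$ ($J{\left(q,S \right)} = 2 - \left(\frac{33 + S}{-2 + 42} - 55\right) = 2 - \left(\frac{33 + S}{40} - 55\right) = 2 - \left(\left(33 + S\right) \frac{1}{40} - 55\right) = 2 - \left(\left(\frac{33}{40} + \frac{S}{40}\right) - 55\right) = 2 - \left(- \frac{2167}{40} + \frac{S}{40}\right) = \frac{2247}{40} - \frac{S}{40}$)
$-16839 + J{\left(120,176 \right)} = -16839 + \left(\frac{2247}{40} - \frac{22}{5}\right) = -16839 + \frac{2071}{40} = - \frac{671489}{40}$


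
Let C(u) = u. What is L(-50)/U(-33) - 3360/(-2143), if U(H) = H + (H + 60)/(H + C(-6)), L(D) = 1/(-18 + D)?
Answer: 100102099/63827112 ≈ 1.5683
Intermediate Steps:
U(H) = H + (60 + H)/(-6 + H) (U(H) = H + (H + 60)/(H - 6) = H + (60 + H)/(-6 + H))
L(-50)/U(-33) - 3360/(-2143) = 1/((-18 - 50)*(((60 + (-33)² - 5*(-33))/(-6 - 33)))) - 3360/(-2143) = 1/((-68)*(((60 + 1089 + 165)/(-39)))) - 3360*(-1/2143) = -1/(68*((-1/39*1314))) + 3360/2143 = -1/(68*(-438/13)) + 3360/2143 = -1/68*(-13/438) + 3360/2143 = 13/29784 + 3360/2143 = 100102099/63827112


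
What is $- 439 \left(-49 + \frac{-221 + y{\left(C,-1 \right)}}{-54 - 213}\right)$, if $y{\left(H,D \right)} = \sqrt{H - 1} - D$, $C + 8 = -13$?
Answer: $\frac{5646857}{267} + \frac{439 i \sqrt{22}}{267} \approx 21149.0 + 7.712 i$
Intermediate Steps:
$C = -21$ ($C = -8 - 13 = -21$)
$y{\left(H,D \right)} = \sqrt{-1 + H} - D$
$- 439 \left(-49 + \frac{-221 + y{\left(C,-1 \right)}}{-54 - 213}\right) = - 439 \left(-49 + \frac{-221 + \left(\sqrt{-1 - 21} - -1\right)}{-54 - 213}\right) = - 439 \left(-49 + \frac{-221 + \left(\sqrt{-22} + 1\right)}{-267}\right) = - 439 \left(-49 + \left(-221 + \left(i \sqrt{22} + 1\right)\right) \left(- \frac{1}{267}\right)\right) = - 439 \left(-49 + \left(-221 + \left(1 + i \sqrt{22}\right)\right) \left(- \frac{1}{267}\right)\right) = - 439 \left(-49 + \left(-220 + i \sqrt{22}\right) \left(- \frac{1}{267}\right)\right) = - 439 \left(-49 + \left(\frac{220}{267} - \frac{i \sqrt{22}}{267}\right)\right) = - 439 \left(- \frac{12863}{267} - \frac{i \sqrt{22}}{267}\right) = \frac{5646857}{267} + \frac{439 i \sqrt{22}}{267}$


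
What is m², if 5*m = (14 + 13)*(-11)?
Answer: 88209/25 ≈ 3528.4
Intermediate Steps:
m = -297/5 (m = ((14 + 13)*(-11))/5 = (27*(-11))/5 = (⅕)*(-297) = -297/5 ≈ -59.400)
m² = (-297/5)² = 88209/25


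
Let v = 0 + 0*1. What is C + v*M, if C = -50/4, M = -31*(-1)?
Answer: -25/2 ≈ -12.500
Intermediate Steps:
v = 0 (v = 0 + 0 = 0)
M = 31
C = -25/2 (C = -50/4 = -10*5/4 = -25/2 ≈ -12.500)
C + v*M = -25/2 + 0*31 = -25/2 + 0 = -25/2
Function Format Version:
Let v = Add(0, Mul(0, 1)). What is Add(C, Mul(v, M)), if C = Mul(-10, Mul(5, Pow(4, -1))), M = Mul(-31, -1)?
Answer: Rational(-25, 2) ≈ -12.500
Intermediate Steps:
v = 0 (v = Add(0, 0) = 0)
M = 31
C = Rational(-25, 2) (C = Mul(-10, Mul(5, Rational(1, 4))) = Mul(-10, Rational(5, 4)) = Rational(-25, 2) ≈ -12.500)
Add(C, Mul(v, M)) = Add(Rational(-25, 2), Mul(0, 31)) = Add(Rational(-25, 2), 0) = Rational(-25, 2)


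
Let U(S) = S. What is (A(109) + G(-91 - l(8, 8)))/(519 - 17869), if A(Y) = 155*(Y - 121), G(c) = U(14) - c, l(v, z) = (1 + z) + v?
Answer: 869/8675 ≈ 0.10017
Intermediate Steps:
l(v, z) = 1 + v + z
G(c) = 14 - c
A(Y) = -18755 + 155*Y (A(Y) = 155*(-121 + Y) = -18755 + 155*Y)
(A(109) + G(-91 - l(8, 8)))/(519 - 17869) = ((-18755 + 155*109) + (14 - (-91 - (1 + 8 + 8))))/(519 - 17869) = ((-18755 + 16895) + (14 - (-91 - 1*17)))/(-17350) = (-1860 + (14 - (-91 - 17)))*(-1/17350) = (-1860 + (14 - 1*(-108)))*(-1/17350) = (-1860 + (14 + 108))*(-1/17350) = (-1860 + 122)*(-1/17350) = -1738*(-1/17350) = 869/8675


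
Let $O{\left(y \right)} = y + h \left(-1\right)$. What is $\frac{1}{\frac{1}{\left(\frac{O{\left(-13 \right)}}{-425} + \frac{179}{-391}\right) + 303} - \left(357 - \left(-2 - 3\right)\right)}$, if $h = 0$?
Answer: $- \frac{2957649}{1070659163} \approx -0.0027625$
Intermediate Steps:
$O{\left(y \right)} = y$ ($O{\left(y \right)} = y + 0 \left(-1\right) = y + 0 = y$)
$\frac{1}{\frac{1}{\left(\frac{O{\left(-13 \right)}}{-425} + \frac{179}{-391}\right) + 303} - \left(357 - \left(-2 - 3\right)\right)} = \frac{1}{\frac{1}{\left(- \frac{13}{-425} + \frac{179}{-391}\right) + 303} - \left(357 - \left(-2 - 3\right)\right)} = \frac{1}{\frac{1}{\left(\left(-13\right) \left(- \frac{1}{425}\right) + 179 \left(- \frac{1}{391}\right)\right) + 303} + \left(1 \left(-5\right) - 357\right)} = \frac{1}{\frac{1}{\left(\frac{13}{425} - \frac{179}{391}\right) + 303} - 362} = \frac{1}{\frac{1}{- \frac{4176}{9775} + 303} - 362} = \frac{1}{\frac{1}{\frac{2957649}{9775}} - 362} = \frac{1}{\frac{9775}{2957649} - 362} = \frac{1}{- \frac{1070659163}{2957649}} = - \frac{2957649}{1070659163}$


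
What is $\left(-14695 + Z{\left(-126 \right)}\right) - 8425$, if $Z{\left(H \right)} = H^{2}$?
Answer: $-7244$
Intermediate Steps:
$\left(-14695 + Z{\left(-126 \right)}\right) - 8425 = \left(-14695 + \left(-126\right)^{2}\right) - 8425 = \left(-14695 + 15876\right) - 8425 = 1181 - 8425 = -7244$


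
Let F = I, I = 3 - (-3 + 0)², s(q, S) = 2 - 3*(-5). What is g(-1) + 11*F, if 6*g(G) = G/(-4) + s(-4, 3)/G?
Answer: -1651/24 ≈ -68.792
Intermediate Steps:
s(q, S) = 17 (s(q, S) = 2 + 15 = 17)
I = -6 (I = 3 - 1*(-3)² = 3 - 1*9 = 3 - 9 = -6)
F = -6
g(G) = -G/24 + 17/(6*G) (g(G) = (G/(-4) + 17/G)/6 = (G*(-¼) + 17/G)/6 = (-G/4 + 17/G)/6 = (17/G - G/4)/6 = -G/24 + 17/(6*G))
g(-1) + 11*F = (1/24)*(68 - 1*(-1)²)/(-1) + 11*(-6) = (1/24)*(-1)*(68 - 1*1) - 66 = (1/24)*(-1)*(68 - 1) - 66 = (1/24)*(-1)*67 - 66 = -67/24 - 66 = -1651/24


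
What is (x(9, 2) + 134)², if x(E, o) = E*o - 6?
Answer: 21316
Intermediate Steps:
x(E, o) = -6 + E*o
(x(9, 2) + 134)² = ((-6 + 9*2) + 134)² = ((-6 + 18) + 134)² = (12 + 134)² = 146² = 21316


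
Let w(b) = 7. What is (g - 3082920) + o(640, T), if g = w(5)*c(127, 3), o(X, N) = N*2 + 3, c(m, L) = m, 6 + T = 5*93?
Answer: -3081110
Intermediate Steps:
T = 459 (T = -6 + 5*93 = -6 + 465 = 459)
o(X, N) = 3 + 2*N (o(X, N) = 2*N + 3 = 3 + 2*N)
g = 889 (g = 7*127 = 889)
(g - 3082920) + o(640, T) = (889 - 3082920) + (3 + 2*459) = -3082031 + (3 + 918) = -3082031 + 921 = -3081110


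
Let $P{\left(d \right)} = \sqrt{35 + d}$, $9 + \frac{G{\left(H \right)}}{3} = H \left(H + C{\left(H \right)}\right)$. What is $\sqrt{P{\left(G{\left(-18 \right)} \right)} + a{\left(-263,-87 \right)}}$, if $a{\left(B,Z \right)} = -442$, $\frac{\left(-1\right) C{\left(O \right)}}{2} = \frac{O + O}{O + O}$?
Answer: $\sqrt{-442 + 8 \sqrt{17}} \approx 20.224 i$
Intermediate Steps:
$C{\left(O \right)} = -2$ ($C{\left(O \right)} = - 2 \frac{O + O}{O + O} = - 2 \frac{2 O}{2 O} = - 2 \cdot 2 O \frac{1}{2 O} = \left(-2\right) 1 = -2$)
$G{\left(H \right)} = -27 + 3 H \left(-2 + H\right)$ ($G{\left(H \right)} = -27 + 3 H \left(H - 2\right) = -27 + 3 H \left(-2 + H\right)$)
$\sqrt{P{\left(G{\left(-18 \right)} \right)} + a{\left(-263,-87 \right)}} = \sqrt{\sqrt{35 - \left(-81 - 972\right)} - 442} = \sqrt{\sqrt{35 + \left(-27 + 108 + 3 \cdot 324\right)} - 442} = \sqrt{\sqrt{35 + \left(-27 + 108 + 972\right)} - 442} = \sqrt{\sqrt{35 + 1053} - 442} = \sqrt{\sqrt{1088} - 442} = \sqrt{8 \sqrt{17} - 442} = \sqrt{-442 + 8 \sqrt{17}}$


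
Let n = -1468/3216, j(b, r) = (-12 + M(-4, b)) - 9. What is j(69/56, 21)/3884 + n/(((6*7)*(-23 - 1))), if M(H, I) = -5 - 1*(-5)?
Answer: -3898411/786929472 ≈ -0.0049540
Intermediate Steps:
M(H, I) = 0 (M(H, I) = -5 + 5 = 0)
j(b, r) = -21 (j(b, r) = (-12 + 0) - 9 = -12 - 9 = -21)
n = -367/804 (n = -1468*1/3216 = -367/804 ≈ -0.45647)
j(69/56, 21)/3884 + n/(((6*7)*(-23 - 1))) = -21/3884 - 367*1/(42*(-23 - 1))/804 = -21*1/3884 - 367/(804*(42*(-24))) = -21/3884 - 367/804/(-1008) = -21/3884 - 367/804*(-1/1008) = -21/3884 + 367/810432 = -3898411/786929472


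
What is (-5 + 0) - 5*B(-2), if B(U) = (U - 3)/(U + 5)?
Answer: 10/3 ≈ 3.3333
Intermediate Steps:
B(U) = (-3 + U)/(5 + U)
(-5 + 0) - 5*B(-2) = (-5 + 0) - 5*(-3 - 2)/(5 - 2) = -5 - 5*(-5)/3 = -5 - 5*(-5/3) = -5 + 25/3 = 10/3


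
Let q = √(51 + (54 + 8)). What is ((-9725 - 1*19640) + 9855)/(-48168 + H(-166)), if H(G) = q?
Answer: 939757680/2320156111 + 19510*√113/2320156111 ≈ 0.40513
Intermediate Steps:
q = √113 (q = √(51 + 62) = √113 ≈ 10.630)
H(G) = √113
((-9725 - 1*19640) + 9855)/(-48168 + H(-166)) = ((-9725 - 1*19640) + 9855)/(-48168 + √113) = ((-9725 - 19640) + 9855)/(-48168 + √113) = (-29365 + 9855)/(-48168 + √113) = -19510/(-48168 + √113)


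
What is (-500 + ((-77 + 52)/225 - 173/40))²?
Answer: 32977470409/129600 ≈ 2.5446e+5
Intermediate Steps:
(-500 + ((-77 + 52)/225 - 173/40))² = (-500 + (-25*1/225 - 173*1/40))² = (-500 + (-⅑ - 173/40))² = (-500 - 1597/360)² = (-181597/360)² = 32977470409/129600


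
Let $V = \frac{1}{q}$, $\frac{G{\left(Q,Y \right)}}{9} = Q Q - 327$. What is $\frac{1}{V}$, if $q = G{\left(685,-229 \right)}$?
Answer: $4220082$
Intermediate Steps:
$G{\left(Q,Y \right)} = -2943 + 9 Q^{2}$ ($G{\left(Q,Y \right)} = 9 \left(Q Q - 327\right) = 9 \left(Q^{2} - 327\right) = 9 \left(-327 + Q^{2}\right) = -2943 + 9 Q^{2}$)
$q = 4220082$ ($q = -2943 + 9 \cdot 685^{2} = -2943 + 9 \cdot 469225 = -2943 + 4223025 = 4220082$)
$V = \frac{1}{4220082} \approx 2.3696 \cdot 10^{-7}$
$\frac{1}{V} = \frac{1}{\frac{1}{4220082}} = 4220082$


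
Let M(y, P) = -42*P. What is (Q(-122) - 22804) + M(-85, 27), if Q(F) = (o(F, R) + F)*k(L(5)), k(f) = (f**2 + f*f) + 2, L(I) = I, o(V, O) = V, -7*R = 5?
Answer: -36626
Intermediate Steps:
R = -5/7 (R = -1/7*5 = -5/7 ≈ -0.71429)
k(f) = 2 + 2*f**2 (k(f) = (f**2 + f**2) + 2 = 2*f**2 + 2 = 2 + 2*f**2)
Q(F) = 104*F (Q(F) = (F + F)*(2 + 2*5**2) = (2*F)*(2 + 2*25) = (2*F)*(2 + 50) = (2*F)*52 = 104*F)
(Q(-122) - 22804) + M(-85, 27) = (104*(-122) - 22804) - 42*27 = (-12688 - 22804) - 1134 = -35492 - 1134 = -36626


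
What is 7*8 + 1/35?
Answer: 1961/35 ≈ 56.029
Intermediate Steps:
7*8 + 1/35 = 56 + 1/35 = 1961/35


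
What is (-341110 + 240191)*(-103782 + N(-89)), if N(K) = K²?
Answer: 9674196259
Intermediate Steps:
(-341110 + 240191)*(-103782 + N(-89)) = (-341110 + 240191)*(-103782 + (-89)²) = -100919*(-103782 + 7921) = -100919*(-95861) = 9674196259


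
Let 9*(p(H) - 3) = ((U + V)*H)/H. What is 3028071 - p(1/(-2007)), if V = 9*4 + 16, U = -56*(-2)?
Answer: 27252448/9 ≈ 3.0280e+6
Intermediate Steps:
U = 112
V = 52 (V = 36 + 16 = 52)
p(H) = 191/9 (p(H) = 3 + (((112 + 52)*H)/H)/9 = 3 + ((164*H)/H)/9 = 3 + (⅑)*164 = 3 + 164/9 = 191/9)
3028071 - p(1/(-2007)) = 3028071 - 1*191/9 = 3028071 - 191/9 = 27252448/9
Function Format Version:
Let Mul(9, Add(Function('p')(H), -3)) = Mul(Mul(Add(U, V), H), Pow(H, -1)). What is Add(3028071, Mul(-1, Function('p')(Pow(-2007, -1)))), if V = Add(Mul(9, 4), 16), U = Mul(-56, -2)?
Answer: Rational(27252448, 9) ≈ 3.0280e+6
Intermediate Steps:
U = 112
V = 52 (V = Add(36, 16) = 52)
Function('p')(H) = Rational(191, 9) (Function('p')(H) = Add(3, Mul(Rational(1, 9), Mul(Mul(Add(112, 52), H), Pow(H, -1)))) = Add(3, Mul(Rational(1, 9), Mul(Mul(164, H), Pow(H, -1)))) = Add(3, Mul(Rational(1, 9), 164)) = Add(3, Rational(164, 9)) = Rational(191, 9))
Add(3028071, Mul(-1, Function('p')(Pow(-2007, -1)))) = Add(3028071, Mul(-1, Rational(191, 9))) = Add(3028071, Rational(-191, 9)) = Rational(27252448, 9)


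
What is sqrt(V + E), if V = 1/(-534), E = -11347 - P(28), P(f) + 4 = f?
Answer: I*sqrt(3242509410)/534 ≈ 106.63*I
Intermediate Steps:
P(f) = -4 + f
E = -11371 (E = -11347 - (-4 + 28) = -11347 - 1*24 = -11347 - 24 = -11371)
V = -1/534 ≈ -0.0018727
sqrt(V + E) = sqrt(-1/534 - 11371) = sqrt(-6072115/534) = I*sqrt(3242509410)/534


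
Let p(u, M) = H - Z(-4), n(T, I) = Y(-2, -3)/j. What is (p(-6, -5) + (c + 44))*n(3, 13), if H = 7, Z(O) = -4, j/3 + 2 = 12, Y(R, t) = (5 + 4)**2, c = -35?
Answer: 54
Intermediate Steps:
Y(R, t) = 81 (Y(R, t) = 9**2 = 81)
j = 30 (j = -6 + 3*12 = -6 + 36 = 30)
n(T, I) = 27/10 (n(T, I) = 81/30 = 81*(1/30) = 27/10)
p(u, M) = 11 (p(u, M) = 7 - 1*(-4) = 7 + 4 = 11)
(p(-6, -5) + (c + 44))*n(3, 13) = (11 + (-35 + 44))*(27/10) = (11 + 9)*(27/10) = 20*(27/10) = 54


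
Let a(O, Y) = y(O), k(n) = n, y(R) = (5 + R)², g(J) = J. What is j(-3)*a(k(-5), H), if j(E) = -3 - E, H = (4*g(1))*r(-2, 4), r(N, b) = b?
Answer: 0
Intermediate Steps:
H = 16 (H = (4*1)*4 = 4*4 = 16)
a(O, Y) = (5 + O)²
j(-3)*a(k(-5), H) = (-3 - 1*(-3))*(5 - 5)² = (-3 + 3)*0² = 0*0 = 0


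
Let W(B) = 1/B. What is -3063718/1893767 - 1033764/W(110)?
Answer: -215347899452398/1893767 ≈ -1.1371e+8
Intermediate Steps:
-3063718/1893767 - 1033764/W(110) = -3063718/1893767 - 1033764/(1/110) = -3063718*1/1893767 - 1033764/1/110 = -3063718/1893767 - 1033764*110 = -3063718/1893767 - 113714040 = -215347899452398/1893767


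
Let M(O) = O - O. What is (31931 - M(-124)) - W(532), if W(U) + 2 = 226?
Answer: 31707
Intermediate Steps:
W(U) = 224 (W(U) = -2 + 226 = 224)
M(O) = 0
(31931 - M(-124)) - W(532) = (31931 - 1*0) - 1*224 = (31931 + 0) - 224 = 31931 - 224 = 31707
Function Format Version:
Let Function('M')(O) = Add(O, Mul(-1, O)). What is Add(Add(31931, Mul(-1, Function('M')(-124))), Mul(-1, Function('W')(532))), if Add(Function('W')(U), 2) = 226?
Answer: 31707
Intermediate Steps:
Function('W')(U) = 224 (Function('W')(U) = Add(-2, 226) = 224)
Function('M')(O) = 0
Add(Add(31931, Mul(-1, Function('M')(-124))), Mul(-1, Function('W')(532))) = Add(Add(31931, Mul(-1, 0)), Mul(-1, 224)) = Add(Add(31931, 0), -224) = Add(31931, -224) = 31707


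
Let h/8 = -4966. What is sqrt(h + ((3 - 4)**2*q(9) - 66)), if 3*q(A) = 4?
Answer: I*sqrt(358134)/3 ≈ 199.48*I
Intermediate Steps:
h = -39728 (h = 8*(-4966) = -39728)
q(A) = 4/3 (q(A) = (1/3)*4 = 4/3)
sqrt(h + ((3 - 4)**2*q(9) - 66)) = sqrt(-39728 + ((3 - 4)**2*(4/3) - 66)) = sqrt(-39728 + ((-1)**2*(4/3) - 66)) = sqrt(-39728 + (1*(4/3) - 66)) = sqrt(-39728 + (4/3 - 66)) = sqrt(-39728 - 194/3) = sqrt(-119378/3) = I*sqrt(358134)/3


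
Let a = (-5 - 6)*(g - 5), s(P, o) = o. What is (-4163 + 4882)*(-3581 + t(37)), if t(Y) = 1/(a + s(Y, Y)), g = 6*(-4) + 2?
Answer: -859962107/334 ≈ -2.5747e+6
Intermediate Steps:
g = -22 (g = -24 + 2 = -22)
a = 297 (a = (-5 - 6)*(-22 - 5) = -11*(-27) = 297)
t(Y) = 1/(297 + Y)
(-4163 + 4882)*(-3581 + t(37)) = (-4163 + 4882)*(-3581 + 1/(297 + 37)) = 719*(-3581 + 1/334) = 719*(-1196053/334) = -859962107/334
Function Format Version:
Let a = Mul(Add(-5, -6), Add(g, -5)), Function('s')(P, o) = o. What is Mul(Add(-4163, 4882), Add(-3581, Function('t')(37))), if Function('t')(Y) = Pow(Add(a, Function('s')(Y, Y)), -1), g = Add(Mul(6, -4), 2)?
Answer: Rational(-859962107, 334) ≈ -2.5747e+6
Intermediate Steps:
g = -22 (g = Add(-24, 2) = -22)
a = 297 (a = Mul(Add(-5, -6), Add(-22, -5)) = Mul(-11, -27) = 297)
Function('t')(Y) = Pow(Add(297, Y), -1)
Mul(Add(-4163, 4882), Add(-3581, Function('t')(37))) = Mul(Add(-4163, 4882), Add(-3581, Pow(Add(297, 37), -1))) = Mul(719, Add(-3581, Pow(334, -1))) = Mul(719, Add(-3581, Rational(1, 334))) = Mul(719, Rational(-1196053, 334)) = Rational(-859962107, 334)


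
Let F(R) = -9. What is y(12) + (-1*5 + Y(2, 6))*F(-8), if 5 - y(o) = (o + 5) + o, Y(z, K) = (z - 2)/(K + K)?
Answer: 21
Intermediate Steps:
Y(z, K) = (-2 + z)/(2*K) (Y(z, K) = (-2 + z)/((2*K)) = (-2 + z)*(1/(2*K)) = (-2 + z)/(2*K))
y(o) = -2*o (y(o) = 5 - ((o + 5) + o) = 5 - ((5 + o) + o) = 5 - (5 + 2*o) = 5 + (-5 - 2*o) = -2*o)
y(12) + (-1*5 + Y(2, 6))*F(-8) = -2*12 + (-1*5 + (½)*(-2 + 2)/6)*(-9) = -24 + (-5 + (½)*(⅙)*0)*(-9) = -24 + (-5 + 0)*(-9) = -24 - 5*(-9) = -24 + 45 = 21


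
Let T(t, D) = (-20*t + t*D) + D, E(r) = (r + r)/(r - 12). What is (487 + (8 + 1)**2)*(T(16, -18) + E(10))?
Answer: -361248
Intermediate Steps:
E(r) = 2*r/(-12 + r) (E(r) = (2*r)/(-12 + r) = 2*r/(-12 + r))
T(t, D) = D - 20*t + D*t (T(t, D) = (-20*t + D*t) + D = D - 20*t + D*t)
(487 + (8 + 1)**2)*(T(16, -18) + E(10)) = (487 + (8 + 1)**2)*((-18 - 20*16 - 18*16) + 2*10/(-12 + 10)) = (487 + 9**2)*((-18 - 320 - 288) + 2*10/(-2)) = (487 + 81)*(-626 + 2*10*(-1/2)) = 568*(-626 - 10) = 568*(-636) = -361248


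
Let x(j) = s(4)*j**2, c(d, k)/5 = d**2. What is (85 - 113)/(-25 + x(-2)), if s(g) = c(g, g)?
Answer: -28/295 ≈ -0.094915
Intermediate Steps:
c(d, k) = 5*d**2
s(g) = 5*g**2
x(j) = 80*j**2 (x(j) = (5*4**2)*j**2 = (5*16)*j**2 = 80*j**2)
(85 - 113)/(-25 + x(-2)) = (85 - 113)/(-25 + 80*(-2)**2) = -28/(-25 + 80*4) = -28/(-25 + 320) = -28/295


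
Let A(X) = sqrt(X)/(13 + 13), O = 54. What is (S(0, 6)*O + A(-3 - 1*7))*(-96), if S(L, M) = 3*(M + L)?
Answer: -93312 - 48*I*sqrt(10)/13 ≈ -93312.0 - 11.676*I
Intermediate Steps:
S(L, M) = 3*L + 3*M (S(L, M) = 3*(L + M) = 3*L + 3*M)
A(X) = sqrt(X)/26
(S(0, 6)*O + A(-3 - 1*7))*(-96) = ((3*0 + 3*6)*54 + sqrt(-3 - 1*7)/26)*(-96) = ((0 + 18)*54 + sqrt(-3 - 7)/26)*(-96) = (18*54 + sqrt(-10)/26)*(-96) = (972 + (I*sqrt(10))/26)*(-96) = (972 + I*sqrt(10)/26)*(-96) = -93312 - 48*I*sqrt(10)/13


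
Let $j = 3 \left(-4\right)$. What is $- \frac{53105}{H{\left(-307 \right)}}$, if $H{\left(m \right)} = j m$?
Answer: $- \frac{53105}{3684} \approx -14.415$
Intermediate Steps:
$j = -12$
$H{\left(m \right)} = - 12 m$
$- \frac{53105}{H{\left(-307 \right)}} = - \frac{53105}{\left(-12\right) \left(-307\right)} = - \frac{53105}{3684}$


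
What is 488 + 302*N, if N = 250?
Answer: 75988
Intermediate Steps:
488 + 302*N = 488 + 302*250 = 488 + 75500 = 75988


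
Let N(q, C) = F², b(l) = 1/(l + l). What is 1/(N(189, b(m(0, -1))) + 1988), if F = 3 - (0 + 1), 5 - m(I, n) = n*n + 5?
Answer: 1/1992 ≈ 0.00050201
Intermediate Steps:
m(I, n) = -n² (m(I, n) = 5 - (n*n + 5) = 5 - (n² + 5) = 5 - (5 + n²) = 5 + (-5 - n²) = -n²)
b(l) = 1/(2*l)
F = 2 (F = 3 - 1*1 = 3 - 1 = 2)
N(q, C) = 4 (N(q, C) = 2² = 4)
1/(N(189, b(m(0, -1))) + 1988) = 1/(4 + 1988) = 1/1992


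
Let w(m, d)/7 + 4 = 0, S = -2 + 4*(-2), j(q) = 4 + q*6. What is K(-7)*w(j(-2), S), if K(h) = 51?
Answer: -1428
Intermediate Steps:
j(q) = 4 + 6*q
S = -10 (S = -2 - 8 = -10)
w(m, d) = -28 (w(m, d) = -28 + 7*0 = -28 + 0 = -28)
K(-7)*w(j(-2), S) = 51*(-28) = -1428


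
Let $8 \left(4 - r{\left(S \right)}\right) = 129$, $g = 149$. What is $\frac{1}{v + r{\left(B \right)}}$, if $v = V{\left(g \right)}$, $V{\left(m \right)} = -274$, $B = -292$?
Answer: $- \frac{8}{2289} \approx -0.003495$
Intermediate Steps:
$v = -274$
$r{\left(S \right)} = - \frac{97}{8}$ ($r{\left(S \right)} = 4 - \frac{129}{8} = - \frac{97}{8}$)
$\frac{1}{v + r{\left(B \right)}} = \frac{1}{-274 - \frac{97}{8}} = \frac{1}{- \frac{2289}{8}} = - \frac{8}{2289}$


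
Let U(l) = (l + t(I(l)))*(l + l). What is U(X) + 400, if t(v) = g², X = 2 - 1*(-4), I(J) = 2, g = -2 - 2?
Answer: 664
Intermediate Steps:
g = -4
X = 6 (X = 2 + 4 = 6)
t(v) = 16 (t(v) = (-4)² = 16)
U(l) = 2*l*(16 + l) (U(l) = (l + 16)*(l + l) = (16 + l)*(2*l) = 2*l*(16 + l))
U(X) + 400 = 2*6*(16 + 6) + 400 = 2*6*22 + 400 = 264 + 400 = 664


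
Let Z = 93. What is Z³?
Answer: 804357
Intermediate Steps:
Z³ = 93³ = 804357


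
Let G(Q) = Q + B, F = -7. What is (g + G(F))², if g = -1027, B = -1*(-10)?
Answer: 1048576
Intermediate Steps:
B = 10
G(Q) = 10 + Q (G(Q) = Q + 10 = 10 + Q)
(g + G(F))² = (-1027 + (10 - 7))² = (-1027 + 3)² = (-1024)² = 1048576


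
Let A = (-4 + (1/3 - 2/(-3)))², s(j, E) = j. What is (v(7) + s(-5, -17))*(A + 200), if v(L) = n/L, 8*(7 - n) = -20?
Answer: -10659/14 ≈ -761.36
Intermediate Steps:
n = 19/2 (n = 7 - ⅛*(-20) = 7 + 5/2 = 19/2 ≈ 9.5000)
A = 9 (A = (-4 + (1*(⅓) - 2*(-⅓)))² = (-4 + (⅓ + ⅔))² = (-4 + 1)² = (-3)² = 9)
v(L) = 19/(2*L)
(v(7) + s(-5, -17))*(A + 200) = ((19/2)/7 - 5)*(9 + 200) = ((19/2)*(⅐) - 5)*209 = (19/14 - 5)*209 = -51/14*209 = -10659/14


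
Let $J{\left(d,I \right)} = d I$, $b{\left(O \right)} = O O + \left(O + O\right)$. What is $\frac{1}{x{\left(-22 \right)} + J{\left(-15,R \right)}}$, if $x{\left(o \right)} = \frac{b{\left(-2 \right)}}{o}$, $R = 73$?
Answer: $- \frac{1}{1095} \approx -0.00091324$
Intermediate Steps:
$b{\left(O \right)} = O^{2} + 2 O$
$J{\left(d,I \right)} = I d$
$x{\left(o \right)} = 0$ ($x{\left(o \right)} = \frac{\left(-2\right) \left(2 - 2\right)}{o} = \frac{\left(-2\right) 0}{o} = \frac{0}{o} = 0$)
$\frac{1}{x{\left(-22 \right)} + J{\left(-15,R \right)}} = \frac{1}{0 + 73 \left(-15\right)} = \frac{1}{0 - 1095} = \frac{1}{-1095} = - \frac{1}{1095}$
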